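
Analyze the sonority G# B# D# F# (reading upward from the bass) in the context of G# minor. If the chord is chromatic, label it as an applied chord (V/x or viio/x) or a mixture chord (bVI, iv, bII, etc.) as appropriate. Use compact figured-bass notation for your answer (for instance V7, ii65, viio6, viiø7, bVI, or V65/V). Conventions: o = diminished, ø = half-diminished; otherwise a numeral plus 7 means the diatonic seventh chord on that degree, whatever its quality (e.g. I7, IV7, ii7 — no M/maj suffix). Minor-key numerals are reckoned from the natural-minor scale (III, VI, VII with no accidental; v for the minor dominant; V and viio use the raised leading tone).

V7/iv

Stacked in thirds the chord is G#-B#-D#-F#: a dominant seventh chord on G#.
G# is not a diatonic chord root with this quality in G# minor, but it lies a perfect fifth above C# (iv), so the chord functions as an applied dominant of iv.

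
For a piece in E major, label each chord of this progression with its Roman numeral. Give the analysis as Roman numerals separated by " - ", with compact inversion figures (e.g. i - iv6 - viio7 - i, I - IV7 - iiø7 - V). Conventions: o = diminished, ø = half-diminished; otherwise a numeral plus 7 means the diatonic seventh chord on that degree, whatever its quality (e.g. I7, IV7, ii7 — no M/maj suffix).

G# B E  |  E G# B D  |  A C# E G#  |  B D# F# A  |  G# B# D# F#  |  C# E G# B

I6 - V7/IV - IV7 - V7 - V7/vi - vi7

G#-B-E has root E, degree 1 in E major, so I6.
E-G#-B-D: a dominant seventh chord on E, the applied dominant of IV → V7/IV.
A-C#-E-G#: root A is the subdominant; major seventh chord there is IV7.
B-D#-F#-A has root B, degree 5 in E major, so V7.
G#-B#-D#-F#: a dominant seventh chord on G#, the applied dominant of vi → V7/vi.
C#-E-G#-B: root C# is the submediant; minor seventh chord there is vi7.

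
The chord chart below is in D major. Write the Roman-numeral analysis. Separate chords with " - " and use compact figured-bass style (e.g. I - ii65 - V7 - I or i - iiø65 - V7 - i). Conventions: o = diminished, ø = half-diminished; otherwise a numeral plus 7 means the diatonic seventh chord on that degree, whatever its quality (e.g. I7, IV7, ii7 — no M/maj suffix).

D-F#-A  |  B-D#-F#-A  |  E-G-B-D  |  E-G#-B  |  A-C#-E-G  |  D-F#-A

I - V7/ii - ii7 - V/V - V7 - I

D-F#-A has root D, degree 1 in D major, so I.
B-D#-F#-A is the secondary dominant of ii (dominant seventh chord on B): V7/ii.
E-G-B-D: minor seventh chord on E = scale degree 2 → ii7.
E-G#-B: a major triad on E, the applied dominant of V → V/V.
A-C#-E-G: root A is the dominant; dominant seventh chord there is V7.
D-F#-A has root D, degree 1 in D major, so I.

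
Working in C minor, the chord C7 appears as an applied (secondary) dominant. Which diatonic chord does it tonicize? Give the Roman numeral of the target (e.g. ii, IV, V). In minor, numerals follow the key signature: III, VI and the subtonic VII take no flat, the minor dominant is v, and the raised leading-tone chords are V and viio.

iv

The chord is a dominant seventh chord on C.
A dominant resolves down a perfect fifth: C → F. In C minor, F is scale degree 4, i.e. iv.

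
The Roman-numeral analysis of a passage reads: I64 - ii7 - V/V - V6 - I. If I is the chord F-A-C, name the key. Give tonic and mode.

The chord F is a major triad rooted on F; its label is I.
If F is scale degree 1 and the mode makes that degree carry a major triad, the tonic is F and the mode is major.

F major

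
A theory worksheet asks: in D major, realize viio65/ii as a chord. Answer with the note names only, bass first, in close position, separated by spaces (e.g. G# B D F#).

F# A C D#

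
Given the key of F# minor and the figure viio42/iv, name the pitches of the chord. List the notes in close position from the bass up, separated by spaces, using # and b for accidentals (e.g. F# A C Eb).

viio42/iv is a secondary leading-tone chord. The target iv is B in F# minor; the applied chord is rooted a semitone below, on A#.
Building a fully diminished seventh chord on A# gives A#-C#-E-G.
With the 42 figure the chord is in third inversion; from the bass G upward in close position it reads G-A#-C#-E.

G A# C# E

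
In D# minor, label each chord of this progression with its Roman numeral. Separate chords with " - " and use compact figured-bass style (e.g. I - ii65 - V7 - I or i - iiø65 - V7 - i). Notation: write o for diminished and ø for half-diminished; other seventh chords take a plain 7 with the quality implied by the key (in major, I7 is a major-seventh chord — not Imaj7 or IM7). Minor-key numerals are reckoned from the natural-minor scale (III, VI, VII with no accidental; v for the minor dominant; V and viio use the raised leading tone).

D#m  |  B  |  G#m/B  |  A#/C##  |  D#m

D#m: minor triad on D# = scale degree 1 → i.
B has root B, degree 6 in D# minor, so VI.
G#m/B: root G# is the subdominant; minor triad there is iv6.
A#/C##: major triad on A# = scale degree 5 → V6.
D#m: minor triad on D# = scale degree 1 → i.

i - VI - iv6 - V6 - i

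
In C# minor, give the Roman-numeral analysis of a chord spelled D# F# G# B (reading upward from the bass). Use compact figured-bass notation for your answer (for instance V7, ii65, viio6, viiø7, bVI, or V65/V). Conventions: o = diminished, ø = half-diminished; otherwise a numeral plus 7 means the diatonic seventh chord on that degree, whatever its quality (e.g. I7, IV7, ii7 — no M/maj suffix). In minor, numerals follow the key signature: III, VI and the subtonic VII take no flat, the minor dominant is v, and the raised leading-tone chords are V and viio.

v43

The pitches G#-B-D#-F# form a minor seventh chord rooted on G#.
In C# minor, G# is the dominant; the diatonic minor seventh chord there is v7.
With D# in the bass the chord is in second inversion, so the figured bass is 43.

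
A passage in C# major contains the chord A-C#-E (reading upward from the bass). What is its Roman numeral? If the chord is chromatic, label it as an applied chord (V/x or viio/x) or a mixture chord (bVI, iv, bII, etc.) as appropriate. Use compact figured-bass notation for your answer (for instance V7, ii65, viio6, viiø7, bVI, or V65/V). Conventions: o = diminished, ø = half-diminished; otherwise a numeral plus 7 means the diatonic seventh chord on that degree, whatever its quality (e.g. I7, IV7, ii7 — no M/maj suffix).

Stacked in thirds the chord is A-C#-E: a major triad on A.
A is the lowered sixth degree of C# major (diatonic 6 would be A#). This is a major triad on the lowered sixth degree, borrowed from the parallel minor.

bVI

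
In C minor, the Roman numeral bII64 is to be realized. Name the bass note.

Ab

bII in C minor has root Db; the chord is Db-F-Ab.
The figure 64 means second inversion — the fifth is in the bass.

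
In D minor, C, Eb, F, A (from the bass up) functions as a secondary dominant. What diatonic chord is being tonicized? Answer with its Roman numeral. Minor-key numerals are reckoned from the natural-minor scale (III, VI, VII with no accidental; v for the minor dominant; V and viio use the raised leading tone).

VI

The chord is a dominant seventh chord on F.
A dominant resolves down a perfect fifth: F → Bb. In D minor, Bb is scale degree 6, i.e. VI.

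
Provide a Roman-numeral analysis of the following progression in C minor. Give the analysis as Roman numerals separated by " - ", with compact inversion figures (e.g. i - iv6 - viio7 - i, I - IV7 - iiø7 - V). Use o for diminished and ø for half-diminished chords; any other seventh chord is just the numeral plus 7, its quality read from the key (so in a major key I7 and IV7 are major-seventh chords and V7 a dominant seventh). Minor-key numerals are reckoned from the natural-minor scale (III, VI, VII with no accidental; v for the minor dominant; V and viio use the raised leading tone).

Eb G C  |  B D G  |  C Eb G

Eb-G-C: minor triad on C = scale degree 1 → i6.
B-D-G: major triad on G = scale degree 5 → V6.
C-Eb-G: minor triad on C = scale degree 1 → i.

i6 - V6 - i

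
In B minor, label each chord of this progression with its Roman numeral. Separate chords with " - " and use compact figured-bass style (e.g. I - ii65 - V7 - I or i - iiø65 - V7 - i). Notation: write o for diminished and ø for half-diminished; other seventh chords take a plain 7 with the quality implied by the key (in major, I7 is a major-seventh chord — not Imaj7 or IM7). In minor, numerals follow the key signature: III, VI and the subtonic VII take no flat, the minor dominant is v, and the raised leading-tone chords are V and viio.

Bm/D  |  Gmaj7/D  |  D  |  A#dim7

i6 - VI43 - III - viio7

Bm/D: minor triad on B = scale degree 1 → i6.
Gmaj7/D has root G, degree 6 in B minor, so VI43.
D has root D, degree 3 in B minor, so III.
A#dim7: root A# is the leading tone; fully diminished seventh chord there is viio7.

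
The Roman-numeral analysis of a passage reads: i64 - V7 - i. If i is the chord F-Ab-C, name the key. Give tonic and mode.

F minor

The chord Fm is a minor triad rooted on F; its label is i.
If F is scale degree 1 and the mode makes that degree carry a minor triad, the tonic is F and the mode is minor.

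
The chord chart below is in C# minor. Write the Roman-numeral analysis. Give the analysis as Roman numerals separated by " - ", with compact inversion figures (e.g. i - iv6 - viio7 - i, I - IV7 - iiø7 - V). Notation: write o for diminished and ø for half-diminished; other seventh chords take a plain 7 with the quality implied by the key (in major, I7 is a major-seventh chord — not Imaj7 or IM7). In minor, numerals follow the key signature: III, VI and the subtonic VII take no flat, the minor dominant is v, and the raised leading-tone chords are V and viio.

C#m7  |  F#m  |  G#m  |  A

i7 - iv - v - VI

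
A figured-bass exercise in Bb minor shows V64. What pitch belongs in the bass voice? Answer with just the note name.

C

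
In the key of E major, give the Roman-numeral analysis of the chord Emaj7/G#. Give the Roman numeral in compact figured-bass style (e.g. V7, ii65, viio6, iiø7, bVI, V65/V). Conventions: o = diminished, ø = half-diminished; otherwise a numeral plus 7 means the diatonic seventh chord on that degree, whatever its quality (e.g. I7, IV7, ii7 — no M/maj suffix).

Stacked in thirds the chord is E-G#-B-D#: a major seventh chord on E.
In E major, E is the tonic; the diatonic major seventh chord there is I7.
With G# in the bass the chord is in first inversion, so the figured bass is 65.

I65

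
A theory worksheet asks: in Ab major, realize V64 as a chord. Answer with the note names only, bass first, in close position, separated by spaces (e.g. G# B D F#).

Bb Eb G

The numeral's case and figure indicate a major triad. In Ab major its root, the fifth degree, is Eb.
Stacking thirds from Eb gives Eb-G-Bb.
With the 64 figure the chord is in second inversion; from the bass Bb upward in close position it reads Bb-Eb-G.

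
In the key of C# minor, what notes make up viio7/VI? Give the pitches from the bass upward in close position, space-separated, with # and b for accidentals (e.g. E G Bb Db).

G# B D F

viio7/VI is a secondary leading-tone chord. The target VI is A in C# minor; the applied chord is rooted a semitone below, on G#.
Building a fully diminished seventh chord on G# gives G#-B-D-F.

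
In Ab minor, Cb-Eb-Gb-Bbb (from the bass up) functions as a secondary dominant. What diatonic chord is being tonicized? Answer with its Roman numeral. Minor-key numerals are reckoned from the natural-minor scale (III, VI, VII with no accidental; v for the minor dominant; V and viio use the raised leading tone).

VI

The chord is a dominant seventh chord on Cb.
A dominant resolves down a perfect fifth: Cb → Fb. In Ab minor, Fb is scale degree 6, i.e. VI.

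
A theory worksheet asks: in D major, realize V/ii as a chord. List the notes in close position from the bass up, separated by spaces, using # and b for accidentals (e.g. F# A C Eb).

B D# F#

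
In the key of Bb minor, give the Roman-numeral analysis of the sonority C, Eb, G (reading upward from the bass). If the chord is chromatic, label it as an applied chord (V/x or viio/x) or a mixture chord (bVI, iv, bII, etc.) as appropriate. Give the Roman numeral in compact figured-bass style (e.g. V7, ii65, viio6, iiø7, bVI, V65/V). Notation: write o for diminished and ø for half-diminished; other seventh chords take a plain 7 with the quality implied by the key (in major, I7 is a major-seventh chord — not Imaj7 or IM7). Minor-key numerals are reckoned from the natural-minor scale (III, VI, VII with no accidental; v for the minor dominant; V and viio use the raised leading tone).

ii

The pitches C-Eb-G form a minor triad rooted on C.
C is the second degree of Bb minor. This is the minor supertonic, borrowed from the parallel major (the Dorian ii).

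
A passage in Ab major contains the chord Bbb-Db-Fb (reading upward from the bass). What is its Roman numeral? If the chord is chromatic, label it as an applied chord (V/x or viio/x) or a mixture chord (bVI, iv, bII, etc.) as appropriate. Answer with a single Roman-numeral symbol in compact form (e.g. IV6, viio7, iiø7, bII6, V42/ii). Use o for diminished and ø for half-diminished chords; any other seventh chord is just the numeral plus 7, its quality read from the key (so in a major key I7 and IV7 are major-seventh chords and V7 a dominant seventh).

bII

Stacked in thirds the chord is Bbb-Db-Fb: a major triad on Bbb.
Bbb is the lowered second degree of Ab major (diatonic 2 would be Bb). This is the Neapolitan chord — a major triad on the lowered second degree.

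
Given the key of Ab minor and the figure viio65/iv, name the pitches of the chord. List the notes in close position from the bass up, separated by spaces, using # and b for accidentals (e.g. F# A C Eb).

Eb Gb Bbb C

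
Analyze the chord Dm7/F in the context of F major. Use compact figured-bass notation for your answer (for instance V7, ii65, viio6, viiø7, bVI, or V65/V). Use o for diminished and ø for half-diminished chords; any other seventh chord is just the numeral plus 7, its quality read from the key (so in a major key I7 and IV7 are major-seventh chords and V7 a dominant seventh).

Stacked in thirds the chord is D-F-A-C: a minor seventh chord on D.
D is scale degree 6 in F major, and a minor seventh chord on that degree is written vi7.
With F in the bass the chord is in first inversion, so the figured bass is 65.

vi65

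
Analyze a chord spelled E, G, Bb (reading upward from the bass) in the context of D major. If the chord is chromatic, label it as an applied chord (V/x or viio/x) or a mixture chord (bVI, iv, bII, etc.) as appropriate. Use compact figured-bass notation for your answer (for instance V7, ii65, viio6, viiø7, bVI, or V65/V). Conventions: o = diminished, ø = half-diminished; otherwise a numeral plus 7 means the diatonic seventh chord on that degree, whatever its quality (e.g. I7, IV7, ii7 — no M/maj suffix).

iio

Stacked in thirds the chord is E-G-Bb: a diminished triad on E.
E is the second degree of D major. This is the diminished supertonic triad, borrowed from the parallel minor.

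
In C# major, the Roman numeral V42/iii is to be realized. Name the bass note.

The applied chord V42/iii is rooted on B#: B#-D##-F##-A#.
The figure 42 means third inversion — the seventh is in the bass.

A#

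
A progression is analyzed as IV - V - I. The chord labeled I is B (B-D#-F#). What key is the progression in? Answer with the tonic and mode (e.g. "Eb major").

The chord B is a major triad rooted on B; its label is I.
If B is scale degree 1 and the mode makes that degree carry a major triad, the tonic is B and the mode is major.

B major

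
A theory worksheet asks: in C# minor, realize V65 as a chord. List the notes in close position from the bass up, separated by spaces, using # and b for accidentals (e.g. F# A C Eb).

B# D# F# G#

In C# minor, the fifth degree is G#. The dominant is major (leading tone raised), so V is a dominant seventh chord.
Stacking thirds from G# gives G#-B#-D#-F#.
The figured bass 65 indicates first inversion, placing the third (B#) in the bass: B#-D#-F#-G#.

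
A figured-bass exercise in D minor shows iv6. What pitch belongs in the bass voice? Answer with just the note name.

Bb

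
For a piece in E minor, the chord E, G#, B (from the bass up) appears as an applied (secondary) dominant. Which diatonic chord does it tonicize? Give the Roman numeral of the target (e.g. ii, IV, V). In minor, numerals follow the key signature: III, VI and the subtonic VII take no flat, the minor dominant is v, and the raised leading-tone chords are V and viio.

iv

The chord is a major triad on E.
A dominant resolves down a perfect fifth: E → A. In E minor, A is scale degree 4, i.e. iv.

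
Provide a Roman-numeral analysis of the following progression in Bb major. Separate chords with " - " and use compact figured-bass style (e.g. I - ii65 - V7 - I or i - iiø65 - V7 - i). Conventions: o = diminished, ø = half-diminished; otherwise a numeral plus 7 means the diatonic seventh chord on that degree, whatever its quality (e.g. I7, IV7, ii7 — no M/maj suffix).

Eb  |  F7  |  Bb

Eb: root Eb is the subdominant; major triad there is IV.
F7 has root F, degree 5 in Bb major, so V7.
Bb has root Bb, degree 1 in Bb major, so I.

IV - V7 - I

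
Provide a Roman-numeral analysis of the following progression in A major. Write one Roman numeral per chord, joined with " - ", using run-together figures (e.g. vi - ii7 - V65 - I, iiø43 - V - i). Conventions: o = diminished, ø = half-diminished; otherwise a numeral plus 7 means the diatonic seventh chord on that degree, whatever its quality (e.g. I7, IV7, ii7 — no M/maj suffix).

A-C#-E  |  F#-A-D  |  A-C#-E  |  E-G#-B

A-C#-E: root A is the tonic; major triad there is I.
F#-A-D: root D is the subdominant; major triad there is IV6.
A-C#-E: major triad on A = scale degree 1 → I.
E-G#-B: major triad on E = scale degree 5 → V.

I - IV6 - I - V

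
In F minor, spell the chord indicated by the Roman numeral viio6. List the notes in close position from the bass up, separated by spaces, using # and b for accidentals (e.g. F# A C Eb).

G Bb E

In F minor, the leading-tone chord is built on the raised seventh degree, E.
Stacking thirds from E gives E-G-Bb.
The figured bass 6 indicates first inversion, placing the third (G) in the bass: G-Bb-E.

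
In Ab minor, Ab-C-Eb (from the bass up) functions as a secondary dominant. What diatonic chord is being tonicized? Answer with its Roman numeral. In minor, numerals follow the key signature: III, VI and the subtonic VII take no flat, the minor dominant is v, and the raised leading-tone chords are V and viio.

iv

The chord is a major triad on Ab.
A dominant resolves down a perfect fifth: Ab → Db. In Ab minor, Db is scale degree 4, i.e. iv.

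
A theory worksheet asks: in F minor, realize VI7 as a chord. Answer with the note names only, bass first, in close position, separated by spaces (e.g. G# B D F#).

Db F Ab C

In F minor, the sixth degree is Db, and the diatonic chord built there is a major seventh chord.
That chord is spelled Db-F-Ab-C.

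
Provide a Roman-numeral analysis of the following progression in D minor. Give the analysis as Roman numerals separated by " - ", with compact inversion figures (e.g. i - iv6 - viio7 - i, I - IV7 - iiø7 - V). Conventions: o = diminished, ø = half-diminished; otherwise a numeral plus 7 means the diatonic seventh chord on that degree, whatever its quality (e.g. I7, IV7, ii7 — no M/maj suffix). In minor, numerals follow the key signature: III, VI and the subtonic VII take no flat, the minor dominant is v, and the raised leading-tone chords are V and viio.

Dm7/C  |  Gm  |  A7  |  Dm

Dm7/C: root D is the tonic; minor seventh chord there is i42.
Gm has root G, degree 4 in D minor, so iv.
A7 has root A, degree 5 in D minor, so V7.
Dm: root D is the tonic; minor triad there is i.

i42 - iv - V7 - i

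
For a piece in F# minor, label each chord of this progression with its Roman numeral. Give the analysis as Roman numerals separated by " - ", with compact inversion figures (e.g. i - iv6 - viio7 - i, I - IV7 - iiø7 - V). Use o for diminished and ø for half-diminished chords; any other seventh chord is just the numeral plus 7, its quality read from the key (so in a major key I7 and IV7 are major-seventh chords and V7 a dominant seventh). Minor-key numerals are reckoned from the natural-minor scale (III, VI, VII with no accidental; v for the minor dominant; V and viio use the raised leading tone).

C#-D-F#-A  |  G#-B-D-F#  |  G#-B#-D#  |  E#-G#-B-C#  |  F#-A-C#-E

VI42 - iiø7 - V/V - V65 - i7

C#-D-F#-A: root D is the submediant; major seventh chord there is VI42.
G#-B-D-F# has root G#, degree 2 in F# minor, so iiø7.
G#-B#-D#: a major triad on G#, the applied dominant of V → V/V.
E#-G#-B-C#: root C# is the dominant; dominant seventh chord there is V65.
F#-A-C#-E: minor seventh chord on F# = scale degree 1 → i7.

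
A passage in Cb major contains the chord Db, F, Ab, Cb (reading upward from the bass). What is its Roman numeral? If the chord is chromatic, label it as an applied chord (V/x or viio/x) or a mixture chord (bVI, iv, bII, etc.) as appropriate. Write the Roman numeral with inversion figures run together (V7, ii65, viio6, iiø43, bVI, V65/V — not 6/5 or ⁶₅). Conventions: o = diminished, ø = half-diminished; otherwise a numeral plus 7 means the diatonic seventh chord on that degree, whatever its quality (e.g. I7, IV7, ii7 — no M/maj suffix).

Stacked in thirds the chord is Db-F-Ab-Cb: a dominant seventh chord on Db.
Db is not a diatonic chord root with this quality in Cb major, but it lies a perfect fifth above Gb (V), so the chord functions as an applied dominant of V.

V7/V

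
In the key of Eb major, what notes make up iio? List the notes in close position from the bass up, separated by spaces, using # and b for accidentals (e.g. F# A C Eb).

F Ab Cb

Scale degree 2 in Eb major is F; here the chord built on it is altered to a diminished triad. iio is the diminished supertonic triad, borrowed from the parallel minor.
So the chord is F-Ab-Cb.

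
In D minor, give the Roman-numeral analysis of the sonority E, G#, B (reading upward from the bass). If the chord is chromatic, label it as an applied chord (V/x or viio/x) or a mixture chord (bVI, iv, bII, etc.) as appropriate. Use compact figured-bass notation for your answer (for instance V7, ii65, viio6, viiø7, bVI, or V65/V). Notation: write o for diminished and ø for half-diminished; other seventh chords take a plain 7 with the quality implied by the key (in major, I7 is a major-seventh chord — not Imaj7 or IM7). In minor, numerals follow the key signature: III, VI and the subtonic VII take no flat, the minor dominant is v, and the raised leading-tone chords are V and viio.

V/V

The pitches E-G#-B form a major triad rooted on E.
E is not a diatonic chord root with this quality in D minor, but it lies a perfect fifth above A (V), so the chord functions as an applied dominant of V.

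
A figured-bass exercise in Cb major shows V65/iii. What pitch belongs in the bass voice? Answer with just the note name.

The applied chord V65/iii is rooted on Bb: Bb-D-F-Ab.
The figure 65 means first inversion — the third is in the bass.

D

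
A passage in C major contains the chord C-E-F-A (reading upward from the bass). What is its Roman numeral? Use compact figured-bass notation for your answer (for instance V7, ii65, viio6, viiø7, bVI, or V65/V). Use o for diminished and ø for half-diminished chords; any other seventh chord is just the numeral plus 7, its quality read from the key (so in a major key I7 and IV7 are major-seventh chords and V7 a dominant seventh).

The pitches F-A-C-E form a major seventh chord rooted on F.
F is scale degree 4 in C major, and a major seventh chord on that degree is written IV7.
With C in the bass the chord is in second inversion, so the figured bass is 43.

IV43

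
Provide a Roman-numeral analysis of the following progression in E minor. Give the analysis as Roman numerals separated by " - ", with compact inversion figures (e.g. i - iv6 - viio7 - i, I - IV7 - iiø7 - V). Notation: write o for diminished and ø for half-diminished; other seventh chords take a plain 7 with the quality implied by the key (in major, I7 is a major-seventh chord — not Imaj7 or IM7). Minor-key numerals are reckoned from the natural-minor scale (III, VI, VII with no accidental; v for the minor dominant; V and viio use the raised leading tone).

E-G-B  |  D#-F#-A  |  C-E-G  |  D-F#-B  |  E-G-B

i - viio - VI - v6 - i

E-G-B: root E is the tonic; minor triad there is i.
D#-F#-A: diminished triad on D# = scale degree 7 → viio.
C-E-G: major triad on C = scale degree 6 → VI.
D-F#-B has root B, degree 5 in E minor, so v6.
E-G-B has root E, degree 1 in E minor, so i.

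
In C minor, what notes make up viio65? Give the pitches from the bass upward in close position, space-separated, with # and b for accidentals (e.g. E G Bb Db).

D F Ab B

In C minor, the leading-tone chord is built on the raised seventh degree, B.
That chord is spelled B-D-F-Ab.
With the 65 figure the chord is in first inversion; from the bass D upward in close position it reads D-F-Ab-B.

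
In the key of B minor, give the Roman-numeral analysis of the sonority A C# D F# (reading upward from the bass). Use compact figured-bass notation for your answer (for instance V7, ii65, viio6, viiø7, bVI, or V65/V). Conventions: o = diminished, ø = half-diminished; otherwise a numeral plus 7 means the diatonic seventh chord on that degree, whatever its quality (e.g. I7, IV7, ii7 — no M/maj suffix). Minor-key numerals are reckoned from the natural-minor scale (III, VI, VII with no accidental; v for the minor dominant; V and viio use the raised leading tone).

Stacked in thirds the chord is D-F#-A-C#: a major seventh chord on D.
D is scale degree 3 in B minor, and a major seventh chord on that degree is written III7.
With A in the bass the chord is in second inversion, so the figured bass is 43.

III43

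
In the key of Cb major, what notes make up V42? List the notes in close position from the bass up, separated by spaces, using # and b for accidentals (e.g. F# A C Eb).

Fb Gb Bb Db

The numeral's case and figure indicate a dominant seventh chord. In Cb major its root, the dominant, is Gb.
Stacking thirds from Gb gives Gb-Bb-Db-Fb.
The figured bass 42 indicates third inversion, placing the seventh (Fb) in the bass: Fb-Gb-Bb-Db.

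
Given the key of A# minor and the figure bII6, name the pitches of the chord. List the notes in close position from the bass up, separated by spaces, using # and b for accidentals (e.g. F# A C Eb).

D# F# B

Scale degree 2 in A# minor is B#; lowering it a half step gives B. bII6 is the Neapolitan sixth — a major triad on the lowered second degree, here in its customary first inversion.
So the chord is B-D#-F#.
With the 6 figure the chord is in first inversion; from the bass D# upward in close position it reads D#-F#-B.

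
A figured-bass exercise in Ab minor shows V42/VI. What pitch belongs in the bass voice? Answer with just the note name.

Bbb

The applied chord V42/VI is rooted on Cb: Cb-Eb-Gb-Bbb.
The figure 42 means third inversion — the seventh is in the bass.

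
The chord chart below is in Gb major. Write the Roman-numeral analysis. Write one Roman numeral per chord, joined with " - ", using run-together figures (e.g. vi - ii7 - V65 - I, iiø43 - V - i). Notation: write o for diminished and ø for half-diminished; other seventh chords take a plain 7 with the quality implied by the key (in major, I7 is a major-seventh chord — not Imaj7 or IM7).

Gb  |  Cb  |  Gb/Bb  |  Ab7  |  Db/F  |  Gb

I - IV - I6 - V7/V - V6 - I

Gb: major triad on Gb = scale degree 1 → I.
Cb: major triad on Cb = scale degree 4 → IV.
Gb/Bb has root Gb, degree 1 in Gb major, so I6.
Ab7 is the secondary dominant of V (dominant seventh chord on Ab): V7/V.
Db/F has root Db, degree 5 in Gb major, so V6.
Gb has root Gb, degree 1 in Gb major, so I.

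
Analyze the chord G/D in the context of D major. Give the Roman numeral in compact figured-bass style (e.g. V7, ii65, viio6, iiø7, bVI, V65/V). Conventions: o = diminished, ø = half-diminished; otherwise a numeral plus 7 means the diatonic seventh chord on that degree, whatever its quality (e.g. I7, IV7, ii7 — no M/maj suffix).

IV64

The pitches G-B-D form a major triad rooted on G.
In D major, G is the subdominant; the diatonic major triad there is IV.
With D in the bass the chord is in second inversion, so the figured bass is 64.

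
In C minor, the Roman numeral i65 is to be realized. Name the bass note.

i in C minor has root C; the chord is C-Eb-G-Bb.
The figure 65 means first inversion — the third is in the bass.

Eb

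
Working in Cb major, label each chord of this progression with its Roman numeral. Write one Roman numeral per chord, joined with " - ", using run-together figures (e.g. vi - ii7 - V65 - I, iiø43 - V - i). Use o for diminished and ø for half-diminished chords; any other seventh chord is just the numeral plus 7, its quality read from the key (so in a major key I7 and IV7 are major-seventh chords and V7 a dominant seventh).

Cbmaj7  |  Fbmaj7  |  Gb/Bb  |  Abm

I7 - IV7 - V6 - vi

Cbmaj7 has root Cb, degree 1 in Cb major, so I7.
Fbmaj7 has root Fb, degree 4 in Cb major, so IV7.
Gb/Bb has root Gb, degree 5 in Cb major, so V6.
Abm: root Ab is the submediant; minor triad there is vi.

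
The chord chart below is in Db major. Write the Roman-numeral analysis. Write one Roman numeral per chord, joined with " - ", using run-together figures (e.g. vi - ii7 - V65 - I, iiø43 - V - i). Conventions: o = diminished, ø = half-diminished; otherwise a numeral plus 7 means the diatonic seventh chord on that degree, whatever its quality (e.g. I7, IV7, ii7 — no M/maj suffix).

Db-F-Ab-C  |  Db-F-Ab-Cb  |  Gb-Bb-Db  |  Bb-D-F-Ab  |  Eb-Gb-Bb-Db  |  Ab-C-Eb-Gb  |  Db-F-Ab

I7 - V7/IV - IV - V7/ii - ii7 - V7 - I

Db-F-Ab-C: major seventh chord on Db = scale degree 1 → I7.
Db-F-Ab-Cb: chromatic; Db is V of IV, so V7/IV.
Gb-Bb-Db: root Gb is the subdominant; major triad there is IV.
Bb-D-F-Ab: a dominant seventh chord on Bb, the applied dominant of ii → V7/ii.
Eb-Gb-Bb-Db: root Eb is the supertonic; minor seventh chord there is ii7.
Ab-C-Eb-Gb has root Ab, degree 5 in Db major, so V7.
Db-F-Ab: major triad on Db = scale degree 1 → I.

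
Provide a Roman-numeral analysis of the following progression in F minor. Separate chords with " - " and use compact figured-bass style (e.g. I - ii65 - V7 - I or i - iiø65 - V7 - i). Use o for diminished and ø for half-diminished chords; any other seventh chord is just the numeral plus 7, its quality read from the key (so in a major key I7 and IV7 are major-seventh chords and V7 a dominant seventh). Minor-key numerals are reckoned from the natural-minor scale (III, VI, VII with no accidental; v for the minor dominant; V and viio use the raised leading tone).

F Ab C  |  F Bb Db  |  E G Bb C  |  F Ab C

i - iv64 - V65 - i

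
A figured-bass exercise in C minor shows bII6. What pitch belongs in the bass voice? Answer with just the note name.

bII in C minor has root Db; the chord is Db-F-Ab.
The figure 6 means first inversion — the third is in the bass.

F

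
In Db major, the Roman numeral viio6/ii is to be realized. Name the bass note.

F

The applied chord viio6/ii is rooted on D: D-F-Ab.
The figure 6 means first inversion — the third is in the bass.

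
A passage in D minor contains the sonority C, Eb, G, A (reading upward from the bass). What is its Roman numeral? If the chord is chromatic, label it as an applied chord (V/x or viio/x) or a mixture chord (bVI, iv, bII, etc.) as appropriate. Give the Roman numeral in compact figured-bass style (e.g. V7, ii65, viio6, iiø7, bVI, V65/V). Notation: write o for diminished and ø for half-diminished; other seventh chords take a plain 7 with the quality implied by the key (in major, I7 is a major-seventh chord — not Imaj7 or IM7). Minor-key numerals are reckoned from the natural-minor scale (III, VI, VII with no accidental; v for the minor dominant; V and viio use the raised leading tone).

viiø65/VI

The pitches A-C-Eb-G form a half-diminished seventh chord rooted on A.
A sits a half step below Bb (VI in D minor); a diminished chord there is the applied leading-tone chord of VI.
With C in the bass the chord is in first inversion, so the figured bass is 65.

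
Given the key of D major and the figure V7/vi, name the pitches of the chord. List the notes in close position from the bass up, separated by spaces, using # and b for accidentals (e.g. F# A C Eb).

F# A# C# E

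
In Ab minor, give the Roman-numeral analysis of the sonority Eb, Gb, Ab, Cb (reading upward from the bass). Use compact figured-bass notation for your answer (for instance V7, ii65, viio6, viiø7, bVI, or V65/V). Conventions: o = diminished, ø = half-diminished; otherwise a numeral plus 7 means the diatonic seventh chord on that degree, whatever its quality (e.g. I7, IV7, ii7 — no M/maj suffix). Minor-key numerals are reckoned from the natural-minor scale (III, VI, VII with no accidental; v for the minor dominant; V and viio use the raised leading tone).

i43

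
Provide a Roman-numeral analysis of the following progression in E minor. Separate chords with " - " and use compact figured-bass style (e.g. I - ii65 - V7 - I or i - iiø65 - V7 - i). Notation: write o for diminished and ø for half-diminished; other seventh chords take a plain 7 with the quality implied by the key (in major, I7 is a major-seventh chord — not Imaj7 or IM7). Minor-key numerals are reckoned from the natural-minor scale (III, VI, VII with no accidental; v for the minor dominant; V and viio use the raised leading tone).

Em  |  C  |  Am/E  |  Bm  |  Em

i - VI - iv64 - v - i

Em has root E, degree 1 in E minor, so i.
C: root C is the submediant; major triad there is VI.
Am/E: root A is the subdominant; minor triad there is iv64.
Bm: minor triad on B = scale degree 5 → v.
Em: root E is the tonic; minor triad there is i.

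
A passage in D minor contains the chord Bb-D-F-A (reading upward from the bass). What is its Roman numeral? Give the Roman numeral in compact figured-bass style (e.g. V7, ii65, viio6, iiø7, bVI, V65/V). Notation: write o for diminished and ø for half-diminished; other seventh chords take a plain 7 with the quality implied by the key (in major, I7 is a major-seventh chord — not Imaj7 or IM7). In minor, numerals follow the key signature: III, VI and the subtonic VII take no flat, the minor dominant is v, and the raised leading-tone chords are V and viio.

Stacked in thirds the chord is Bb-D-F-A: a major seventh chord on Bb.
In D minor, Bb is the submediant; the diatonic major seventh chord there is VI7.

VI7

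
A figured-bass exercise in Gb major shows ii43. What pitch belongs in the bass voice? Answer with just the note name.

Eb

ii in Gb major has root Ab; the chord is Ab-Cb-Eb-Gb.
The figure 43 means second inversion — the fifth is in the bass.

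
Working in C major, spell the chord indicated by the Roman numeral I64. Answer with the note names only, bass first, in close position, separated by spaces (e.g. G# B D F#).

The numeral's case and figure indicate a major triad. In C major its root, scale degree 1, is C.
Stacking thirds from C gives C-E-G.
With the 64 figure the chord is in second inversion; from the bass G upward in close position it reads G-C-E.

G C E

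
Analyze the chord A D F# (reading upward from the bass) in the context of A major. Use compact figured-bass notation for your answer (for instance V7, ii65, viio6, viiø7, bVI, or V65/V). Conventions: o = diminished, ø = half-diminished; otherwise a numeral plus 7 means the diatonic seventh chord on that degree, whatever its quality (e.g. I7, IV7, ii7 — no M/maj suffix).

IV64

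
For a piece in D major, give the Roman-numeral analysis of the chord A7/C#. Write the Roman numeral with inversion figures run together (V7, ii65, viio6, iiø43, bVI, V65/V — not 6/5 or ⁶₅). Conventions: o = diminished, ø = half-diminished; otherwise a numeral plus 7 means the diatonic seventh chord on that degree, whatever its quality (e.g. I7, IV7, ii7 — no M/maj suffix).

V65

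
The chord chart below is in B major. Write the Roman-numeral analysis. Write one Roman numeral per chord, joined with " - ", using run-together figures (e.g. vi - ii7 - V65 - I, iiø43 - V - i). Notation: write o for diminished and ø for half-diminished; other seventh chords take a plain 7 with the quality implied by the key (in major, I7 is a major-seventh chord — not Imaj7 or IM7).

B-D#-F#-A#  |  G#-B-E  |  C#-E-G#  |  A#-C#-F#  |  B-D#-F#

B-D#-F#-A#: major seventh chord on B = scale degree 1 → I7.
G#-B-E has root E, degree 4 in B major, so IV6.
C#-E-G# has root C#, degree 2 in B major, so ii.
A#-C#-F# has root F#, degree 5 in B major, so V6.
B-D#-F#: root B is the tonic; major triad there is I.

I7 - IV6 - ii - V6 - I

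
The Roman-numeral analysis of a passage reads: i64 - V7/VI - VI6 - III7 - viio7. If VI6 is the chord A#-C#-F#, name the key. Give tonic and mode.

A# minor

The anchor chord is a major triad on F#, labeled VI6.
VI6 on F# implies F# is the submediant; that puts the tonic at A#, and the uppercase numeral fits minor mode.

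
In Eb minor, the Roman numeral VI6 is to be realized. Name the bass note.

Eb

VI in Eb minor has root Cb; the chord is Cb-Eb-Gb.
The figure 6 means first inversion — the third is in the bass.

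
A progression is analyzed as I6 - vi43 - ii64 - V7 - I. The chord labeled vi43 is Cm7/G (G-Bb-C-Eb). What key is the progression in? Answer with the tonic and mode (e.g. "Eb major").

Eb major

vi43 is given as G-Bb-C-Eb — a minor seventh chord with root C.
If C is scale degree 6 and the mode makes that degree carry a minor seventh chord, the tonic is Eb and the mode is major.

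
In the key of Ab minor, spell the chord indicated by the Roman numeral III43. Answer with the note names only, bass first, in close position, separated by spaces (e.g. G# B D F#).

Gb Bb Cb Eb

In Ab minor, the third degree is Cb, and the diatonic chord built there is a major seventh chord.
That chord is spelled Cb-Eb-Gb-Bb.
With the 43 figure the chord is in second inversion; from the bass Gb upward in close position it reads Gb-Bb-Cb-Eb.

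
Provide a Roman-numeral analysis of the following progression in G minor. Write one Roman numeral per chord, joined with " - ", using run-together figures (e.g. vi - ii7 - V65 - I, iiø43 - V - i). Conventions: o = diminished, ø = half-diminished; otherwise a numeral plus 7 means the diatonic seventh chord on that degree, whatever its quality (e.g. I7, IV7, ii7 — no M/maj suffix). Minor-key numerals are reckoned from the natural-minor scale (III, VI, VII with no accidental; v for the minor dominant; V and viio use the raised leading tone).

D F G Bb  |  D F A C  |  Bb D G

i43 - v7 - i6

D-F-G-Bb: minor seventh chord on G = scale degree 1 → i43.
D-F-A-C: root D is the dominant; minor seventh chord there is v7.
Bb-D-G has root G, degree 1 in G minor, so i6.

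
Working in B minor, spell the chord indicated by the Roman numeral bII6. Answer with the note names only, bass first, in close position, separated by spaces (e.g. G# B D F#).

Scale degree 2 in B minor is C#; lowering it a half step gives C. bII6 is the Neapolitan sixth — a major triad on the lowered second degree, here in its customary first inversion.
So the chord is C-E-G.
The figured bass 6 indicates first inversion, placing the third (E) in the bass: E-G-C.

E G C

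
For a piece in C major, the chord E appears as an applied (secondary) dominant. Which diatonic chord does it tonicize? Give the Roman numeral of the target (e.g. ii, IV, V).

The chord is a major triad on E.
A dominant resolves down a perfect fifth: E → A. In C major, A is scale degree 6, i.e. vi.

vi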